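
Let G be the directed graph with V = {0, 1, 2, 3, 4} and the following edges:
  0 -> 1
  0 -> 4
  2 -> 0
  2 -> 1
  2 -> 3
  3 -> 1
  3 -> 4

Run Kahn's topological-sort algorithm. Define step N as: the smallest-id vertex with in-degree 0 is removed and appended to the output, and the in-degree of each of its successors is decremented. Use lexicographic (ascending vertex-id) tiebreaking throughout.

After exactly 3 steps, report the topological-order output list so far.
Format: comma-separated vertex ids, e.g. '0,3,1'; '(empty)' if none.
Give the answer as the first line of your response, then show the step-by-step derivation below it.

2,0,3

step 1: output 2; order=[2]; indeg=(0,2,0,0,2)
step 2: output 0; order=[2,0]; indeg=(0,1,0,0,1)
step 3: output 3; order=[2,0,3]; indeg=(0,0,0,0,0)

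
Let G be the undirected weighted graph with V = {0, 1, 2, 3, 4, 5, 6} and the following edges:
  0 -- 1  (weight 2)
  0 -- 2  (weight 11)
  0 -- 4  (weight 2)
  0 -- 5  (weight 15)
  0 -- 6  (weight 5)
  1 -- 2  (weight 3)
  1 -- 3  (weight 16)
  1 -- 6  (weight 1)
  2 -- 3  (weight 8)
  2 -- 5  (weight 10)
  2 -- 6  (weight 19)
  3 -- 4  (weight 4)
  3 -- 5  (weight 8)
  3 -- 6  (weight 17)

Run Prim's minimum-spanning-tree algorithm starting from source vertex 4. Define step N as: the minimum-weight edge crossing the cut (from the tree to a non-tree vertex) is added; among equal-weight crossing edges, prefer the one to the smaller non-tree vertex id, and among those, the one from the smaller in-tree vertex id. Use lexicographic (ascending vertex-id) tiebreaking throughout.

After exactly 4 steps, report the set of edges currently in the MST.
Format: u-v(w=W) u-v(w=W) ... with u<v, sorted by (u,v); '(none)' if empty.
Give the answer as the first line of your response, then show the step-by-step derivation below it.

0-1(w=2) 0-4(w=2) 1-2(w=3) 1-6(w=1)

step 1: add edge 0-4 (w=2); MST = {0-4(w=2)}
step 2: add edge 0-1 (w=2); MST = {0-1(w=2) 0-4(w=2)}
step 3: add edge 1-6 (w=1); MST = {0-1(w=2) 0-4(w=2) 1-6(w=1)}
step 4: add edge 1-2 (w=3); MST = {0-1(w=2) 0-4(w=2) 1-2(w=3) 1-6(w=1)}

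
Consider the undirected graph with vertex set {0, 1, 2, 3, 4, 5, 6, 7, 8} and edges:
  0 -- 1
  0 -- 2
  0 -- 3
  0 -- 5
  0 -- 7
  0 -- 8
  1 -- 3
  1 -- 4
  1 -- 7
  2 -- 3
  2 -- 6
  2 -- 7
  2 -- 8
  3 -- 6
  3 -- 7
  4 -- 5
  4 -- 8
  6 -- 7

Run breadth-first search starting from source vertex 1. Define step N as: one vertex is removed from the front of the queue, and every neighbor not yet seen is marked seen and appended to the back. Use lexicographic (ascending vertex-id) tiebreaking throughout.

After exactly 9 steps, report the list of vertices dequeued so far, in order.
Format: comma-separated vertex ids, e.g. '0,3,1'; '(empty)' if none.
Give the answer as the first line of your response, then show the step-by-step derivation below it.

1,0,3,4,7,2,5,8,6

step 1: dequeue 1; queue=[0,3,4,7]; order=1
step 2: dequeue 0; queue=[3,4,7,2,5,8]; order=1,0
step 3: dequeue 3; queue=[4,7,2,5,8,6]; order=1,0,3
step 4: dequeue 4; queue=[7,2,5,8,6]; order=1,0,3,4
step 5: dequeue 7; queue=[2,5,8,6]; order=1,0,3,4,7
step 6: dequeue 2; queue=[5,8,6]; order=1,0,3,4,7,2
step 7: dequeue 5; queue=[8,6]; order=1,0,3,4,7,2,5
step 8: dequeue 8; queue=[6]; order=1,0,3,4,7,2,5,8
step 9: dequeue 6; queue=[(empty)]; order=1,0,3,4,7,2,5,8,6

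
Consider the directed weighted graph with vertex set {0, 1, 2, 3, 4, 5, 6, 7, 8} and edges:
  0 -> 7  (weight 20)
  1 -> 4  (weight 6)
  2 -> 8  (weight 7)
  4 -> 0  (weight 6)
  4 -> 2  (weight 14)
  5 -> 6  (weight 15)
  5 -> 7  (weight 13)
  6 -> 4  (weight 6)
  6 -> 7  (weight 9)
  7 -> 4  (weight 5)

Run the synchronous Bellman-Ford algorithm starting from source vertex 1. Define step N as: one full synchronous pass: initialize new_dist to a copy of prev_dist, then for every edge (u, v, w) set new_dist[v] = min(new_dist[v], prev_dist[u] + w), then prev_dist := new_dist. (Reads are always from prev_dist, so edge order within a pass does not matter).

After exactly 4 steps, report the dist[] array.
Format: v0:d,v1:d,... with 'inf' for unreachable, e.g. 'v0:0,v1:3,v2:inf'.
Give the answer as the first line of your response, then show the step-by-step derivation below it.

v0:12,v1:0,v2:20,v3:inf,v4:6,v5:inf,v6:inf,v7:32,v8:27

step 1: dist = v0:inf,v1:0,v2:inf,v3:inf,v4:6,v5:inf,v6:inf,v7:inf,v8:inf
step 2: dist = v0:12,v1:0,v2:20,v3:inf,v4:6,v5:inf,v6:inf,v7:inf,v8:inf
step 3: dist = v0:12,v1:0,v2:20,v3:inf,v4:6,v5:inf,v6:inf,v7:32,v8:27
step 4: dist = v0:12,v1:0,v2:20,v3:inf,v4:6,v5:inf,v6:inf,v7:32,v8:27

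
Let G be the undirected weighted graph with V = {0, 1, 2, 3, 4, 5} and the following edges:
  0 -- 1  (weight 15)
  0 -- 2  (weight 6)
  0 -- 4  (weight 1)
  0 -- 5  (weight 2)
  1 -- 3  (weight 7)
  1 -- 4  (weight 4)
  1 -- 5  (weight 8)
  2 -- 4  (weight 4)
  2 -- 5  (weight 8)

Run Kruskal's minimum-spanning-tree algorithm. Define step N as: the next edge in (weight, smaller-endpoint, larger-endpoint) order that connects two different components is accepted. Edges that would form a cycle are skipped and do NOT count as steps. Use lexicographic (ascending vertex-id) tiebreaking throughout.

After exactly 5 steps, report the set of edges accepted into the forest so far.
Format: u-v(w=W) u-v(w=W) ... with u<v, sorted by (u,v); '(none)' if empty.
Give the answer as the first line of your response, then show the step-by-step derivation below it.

0-4(w=1) 0-5(w=2) 1-3(w=7) 1-4(w=4) 2-4(w=4)

step 1: add edge 0-4 (w=1); MST = {0-4(w=1)}
step 2: add edge 0-5 (w=2); MST = {0-4(w=1) 0-5(w=2)}
step 3: add edge 1-4 (w=4); MST = {0-4(w=1) 0-5(w=2) 1-4(w=4)}
step 4: add edge 2-4 (w=4); MST = {0-4(w=1) 0-5(w=2) 1-4(w=4) 2-4(w=4)}
step 5: add edge 1-3 (w=7); MST = {0-4(w=1) 0-5(w=2) 1-3(w=7) 1-4(w=4) 2-4(w=4)}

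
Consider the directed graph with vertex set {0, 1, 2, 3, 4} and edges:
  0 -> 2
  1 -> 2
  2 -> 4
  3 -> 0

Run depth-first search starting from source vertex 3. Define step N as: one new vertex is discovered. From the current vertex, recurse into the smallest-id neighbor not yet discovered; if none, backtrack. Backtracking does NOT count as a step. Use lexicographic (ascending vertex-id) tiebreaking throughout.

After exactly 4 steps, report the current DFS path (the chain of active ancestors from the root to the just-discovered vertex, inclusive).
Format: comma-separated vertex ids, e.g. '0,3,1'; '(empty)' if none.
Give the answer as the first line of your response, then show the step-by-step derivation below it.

3,0,2,4

step 1: discover 3; path=3; order=3
step 2: discover 0; path=3>0; order=3,0
step 3: discover 2; path=3>0>2; order=3,0,2
step 4: discover 4; path=3>0>2>4; order=3,0,2,4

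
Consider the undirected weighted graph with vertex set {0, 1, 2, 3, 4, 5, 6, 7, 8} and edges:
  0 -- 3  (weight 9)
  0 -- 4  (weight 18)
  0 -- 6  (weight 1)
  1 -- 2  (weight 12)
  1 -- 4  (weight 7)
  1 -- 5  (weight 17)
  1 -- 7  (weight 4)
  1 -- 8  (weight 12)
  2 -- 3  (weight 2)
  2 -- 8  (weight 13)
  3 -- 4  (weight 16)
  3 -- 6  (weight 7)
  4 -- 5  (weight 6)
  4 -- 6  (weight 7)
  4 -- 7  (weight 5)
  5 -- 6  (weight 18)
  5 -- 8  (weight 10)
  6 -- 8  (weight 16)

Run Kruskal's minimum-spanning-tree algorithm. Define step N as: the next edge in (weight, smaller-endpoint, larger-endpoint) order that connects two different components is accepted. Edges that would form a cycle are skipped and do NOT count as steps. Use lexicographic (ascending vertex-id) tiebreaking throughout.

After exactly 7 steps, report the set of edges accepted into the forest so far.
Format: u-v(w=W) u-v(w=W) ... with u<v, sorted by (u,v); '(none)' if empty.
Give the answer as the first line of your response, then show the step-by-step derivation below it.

0-6(w=1) 1-7(w=4) 2-3(w=2) 3-6(w=7) 4-5(w=6) 4-6(w=7) 4-7(w=5)

step 1: add edge 0-6 (w=1); MST = {0-6(w=1)}
step 2: add edge 2-3 (w=2); MST = {0-6(w=1) 2-3(w=2)}
step 3: add edge 1-7 (w=4); MST = {0-6(w=1) 1-7(w=4) 2-3(w=2)}
step 4: add edge 4-7 (w=5); MST = {0-6(w=1) 1-7(w=4) 2-3(w=2) 4-7(w=5)}
step 5: add edge 4-5 (w=6); MST = {0-6(w=1) 1-7(w=4) 2-3(w=2) 4-5(w=6) 4-7(w=5)}
step 6: add edge 3-6 (w=7); MST = {0-6(w=1) 1-7(w=4) 2-3(w=2) 3-6(w=7) 4-5(w=6) 4-7(w=5)}
step 7: add edge 4-6 (w=7); MST = {0-6(w=1) 1-7(w=4) 2-3(w=2) 3-6(w=7) 4-5(w=6) 4-6(w=7) 4-7(w=5)}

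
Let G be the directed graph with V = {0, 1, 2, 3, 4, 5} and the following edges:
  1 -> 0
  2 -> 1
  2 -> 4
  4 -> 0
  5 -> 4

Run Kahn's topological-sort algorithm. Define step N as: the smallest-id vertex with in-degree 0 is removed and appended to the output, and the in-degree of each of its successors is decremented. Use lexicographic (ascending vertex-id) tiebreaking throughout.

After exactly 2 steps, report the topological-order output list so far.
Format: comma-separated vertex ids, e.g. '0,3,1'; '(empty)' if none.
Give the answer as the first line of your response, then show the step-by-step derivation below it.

2,1

step 1: output 2; order=[2]; indeg=(2,0,0,0,1,0)
step 2: output 1; order=[2,1]; indeg=(1,0,0,0,1,0)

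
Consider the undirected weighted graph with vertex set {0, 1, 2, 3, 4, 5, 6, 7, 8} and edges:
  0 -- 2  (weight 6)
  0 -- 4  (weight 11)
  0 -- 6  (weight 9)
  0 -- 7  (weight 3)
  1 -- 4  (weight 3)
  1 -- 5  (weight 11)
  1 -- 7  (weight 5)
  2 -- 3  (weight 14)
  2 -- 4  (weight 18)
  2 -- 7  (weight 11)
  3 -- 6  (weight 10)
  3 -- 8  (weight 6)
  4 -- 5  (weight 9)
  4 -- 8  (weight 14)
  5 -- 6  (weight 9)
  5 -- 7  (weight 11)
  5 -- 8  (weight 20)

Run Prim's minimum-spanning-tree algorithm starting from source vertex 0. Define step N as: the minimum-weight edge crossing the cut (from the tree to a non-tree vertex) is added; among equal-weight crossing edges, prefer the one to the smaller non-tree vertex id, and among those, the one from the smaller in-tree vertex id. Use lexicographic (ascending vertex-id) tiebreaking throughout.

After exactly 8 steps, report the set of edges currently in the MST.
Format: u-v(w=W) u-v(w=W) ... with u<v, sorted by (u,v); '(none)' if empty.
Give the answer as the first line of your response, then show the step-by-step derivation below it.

0-2(w=6) 0-6(w=9) 0-7(w=3) 1-4(w=3) 1-7(w=5) 3-6(w=10) 3-8(w=6) 4-5(w=9)

step 1: add edge 0-7 (w=3); MST = {0-7(w=3)}
step 2: add edge 1-7 (w=5); MST = {0-7(w=3) 1-7(w=5)}
step 3: add edge 1-4 (w=3); MST = {0-7(w=3) 1-4(w=3) 1-7(w=5)}
step 4: add edge 0-2 (w=6); MST = {0-2(w=6) 0-7(w=3) 1-4(w=3) 1-7(w=5)}
step 5: add edge 4-5 (w=9); MST = {0-2(w=6) 0-7(w=3) 1-4(w=3) 1-7(w=5) 4-5(w=9)}
step 6: add edge 0-6 (w=9); MST = {0-2(w=6) 0-6(w=9) 0-7(w=3) 1-4(w=3) 1-7(w=5) 4-5(w=9)}
step 7: add edge 3-6 (w=10); MST = {0-2(w=6) 0-6(w=9) 0-7(w=3) 1-4(w=3) 1-7(w=5) 3-6(w=10) 4-5(w=9)}
step 8: add edge 3-8 (w=6); MST = {0-2(w=6) 0-6(w=9) 0-7(w=3) 1-4(w=3) 1-7(w=5) 3-6(w=10) 3-8(w=6) 4-5(w=9)}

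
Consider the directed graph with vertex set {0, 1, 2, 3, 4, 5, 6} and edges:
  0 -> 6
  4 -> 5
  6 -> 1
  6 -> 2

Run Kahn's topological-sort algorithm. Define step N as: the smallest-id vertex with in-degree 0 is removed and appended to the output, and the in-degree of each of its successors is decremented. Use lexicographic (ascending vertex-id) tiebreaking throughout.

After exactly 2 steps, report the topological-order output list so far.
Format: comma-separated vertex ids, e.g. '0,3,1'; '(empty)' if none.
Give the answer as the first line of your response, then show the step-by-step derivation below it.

0,3

step 1: output 0; order=[0]; indeg=(0,1,1,0,0,1,0)
step 2: output 3; order=[0,3]; indeg=(0,1,1,0,0,1,0)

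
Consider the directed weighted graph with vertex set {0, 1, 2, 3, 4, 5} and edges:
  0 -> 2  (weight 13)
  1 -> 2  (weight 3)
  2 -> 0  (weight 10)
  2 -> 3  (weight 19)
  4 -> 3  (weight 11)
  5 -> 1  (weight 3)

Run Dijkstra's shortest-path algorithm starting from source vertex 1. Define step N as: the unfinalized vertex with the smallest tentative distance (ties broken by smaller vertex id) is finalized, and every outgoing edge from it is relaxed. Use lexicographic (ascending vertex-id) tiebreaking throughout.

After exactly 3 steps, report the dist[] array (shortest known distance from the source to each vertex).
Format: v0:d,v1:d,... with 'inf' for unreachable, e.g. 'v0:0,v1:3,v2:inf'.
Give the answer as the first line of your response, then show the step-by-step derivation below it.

v0:13,v1:0,v2:3,v3:22,v4:inf,v5:inf

step 1: dist = v0:inf,v1:0,v2:3,v3:inf,v4:inf,v5:inf
step 2: dist = v0:13,v1:0,v2:3,v3:22,v4:inf,v5:inf
step 3: dist = v0:13,v1:0,v2:3,v3:22,v4:inf,v5:inf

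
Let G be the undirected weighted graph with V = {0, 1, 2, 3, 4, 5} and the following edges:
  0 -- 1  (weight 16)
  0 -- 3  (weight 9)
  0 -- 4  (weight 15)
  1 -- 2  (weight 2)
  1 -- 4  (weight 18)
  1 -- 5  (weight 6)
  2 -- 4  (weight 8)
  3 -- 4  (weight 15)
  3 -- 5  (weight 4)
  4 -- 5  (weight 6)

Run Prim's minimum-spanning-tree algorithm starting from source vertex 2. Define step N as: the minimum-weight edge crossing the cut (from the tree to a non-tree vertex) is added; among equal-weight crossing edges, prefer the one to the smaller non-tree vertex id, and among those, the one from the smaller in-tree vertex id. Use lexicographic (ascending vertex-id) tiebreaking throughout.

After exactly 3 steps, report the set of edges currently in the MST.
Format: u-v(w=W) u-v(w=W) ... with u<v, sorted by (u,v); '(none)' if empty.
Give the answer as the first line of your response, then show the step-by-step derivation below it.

1-2(w=2) 1-5(w=6) 3-5(w=4)

step 1: add edge 1-2 (w=2); MST = {1-2(w=2)}
step 2: add edge 1-5 (w=6); MST = {1-2(w=2) 1-5(w=6)}
step 3: add edge 3-5 (w=4); MST = {1-2(w=2) 1-5(w=6) 3-5(w=4)}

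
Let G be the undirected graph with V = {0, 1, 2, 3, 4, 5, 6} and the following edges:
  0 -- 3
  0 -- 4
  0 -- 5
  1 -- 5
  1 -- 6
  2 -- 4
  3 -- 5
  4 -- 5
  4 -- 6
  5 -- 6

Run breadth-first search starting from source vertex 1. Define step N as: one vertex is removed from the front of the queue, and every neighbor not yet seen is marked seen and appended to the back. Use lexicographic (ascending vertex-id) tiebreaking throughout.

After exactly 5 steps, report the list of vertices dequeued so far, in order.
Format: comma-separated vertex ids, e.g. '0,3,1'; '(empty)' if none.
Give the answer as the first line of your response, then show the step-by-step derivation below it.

1,5,6,0,3

step 1: dequeue 1; queue=[5,6]; order=1
step 2: dequeue 5; queue=[6,0,3,4]; order=1,5
step 3: dequeue 6; queue=[0,3,4]; order=1,5,6
step 4: dequeue 0; queue=[3,4]; order=1,5,6,0
step 5: dequeue 3; queue=[4]; order=1,5,6,0,3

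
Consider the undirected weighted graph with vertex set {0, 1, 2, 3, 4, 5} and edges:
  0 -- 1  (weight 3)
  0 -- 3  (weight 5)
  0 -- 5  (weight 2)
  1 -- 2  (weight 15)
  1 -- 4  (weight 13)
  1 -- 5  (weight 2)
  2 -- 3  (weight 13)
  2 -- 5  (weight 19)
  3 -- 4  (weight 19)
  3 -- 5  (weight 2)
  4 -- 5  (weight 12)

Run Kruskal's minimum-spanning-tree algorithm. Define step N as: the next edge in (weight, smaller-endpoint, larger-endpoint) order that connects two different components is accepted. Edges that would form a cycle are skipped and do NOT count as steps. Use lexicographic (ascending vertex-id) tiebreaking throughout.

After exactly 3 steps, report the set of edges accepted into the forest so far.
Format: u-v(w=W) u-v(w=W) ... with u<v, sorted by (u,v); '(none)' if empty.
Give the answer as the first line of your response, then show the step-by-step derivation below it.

0-5(w=2) 1-5(w=2) 3-5(w=2)

step 1: add edge 0-5 (w=2); MST = {0-5(w=2)}
step 2: add edge 1-5 (w=2); MST = {0-5(w=2) 1-5(w=2)}
step 3: add edge 3-5 (w=2); MST = {0-5(w=2) 1-5(w=2) 3-5(w=2)}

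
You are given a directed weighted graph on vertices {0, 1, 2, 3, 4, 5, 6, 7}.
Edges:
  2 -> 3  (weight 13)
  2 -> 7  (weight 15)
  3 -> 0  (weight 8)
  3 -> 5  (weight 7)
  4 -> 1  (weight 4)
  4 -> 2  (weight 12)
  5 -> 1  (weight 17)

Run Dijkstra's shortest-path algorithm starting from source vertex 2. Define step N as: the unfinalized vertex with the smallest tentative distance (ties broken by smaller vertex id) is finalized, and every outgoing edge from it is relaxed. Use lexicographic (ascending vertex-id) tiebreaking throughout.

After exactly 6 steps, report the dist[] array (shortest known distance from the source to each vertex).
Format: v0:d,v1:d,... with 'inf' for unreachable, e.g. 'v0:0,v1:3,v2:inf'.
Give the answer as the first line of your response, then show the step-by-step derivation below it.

v0:21,v1:37,v2:0,v3:13,v4:inf,v5:20,v6:inf,v7:15

step 1: dist = v0:inf,v1:inf,v2:0,v3:13,v4:inf,v5:inf,v6:inf,v7:15
step 2: dist = v0:21,v1:inf,v2:0,v3:13,v4:inf,v5:20,v6:inf,v7:15
step 3: dist = v0:21,v1:inf,v2:0,v3:13,v4:inf,v5:20,v6:inf,v7:15
step 4: dist = v0:21,v1:37,v2:0,v3:13,v4:inf,v5:20,v6:inf,v7:15
step 5: dist = v0:21,v1:37,v2:0,v3:13,v4:inf,v5:20,v6:inf,v7:15
step 6: dist = v0:21,v1:37,v2:0,v3:13,v4:inf,v5:20,v6:inf,v7:15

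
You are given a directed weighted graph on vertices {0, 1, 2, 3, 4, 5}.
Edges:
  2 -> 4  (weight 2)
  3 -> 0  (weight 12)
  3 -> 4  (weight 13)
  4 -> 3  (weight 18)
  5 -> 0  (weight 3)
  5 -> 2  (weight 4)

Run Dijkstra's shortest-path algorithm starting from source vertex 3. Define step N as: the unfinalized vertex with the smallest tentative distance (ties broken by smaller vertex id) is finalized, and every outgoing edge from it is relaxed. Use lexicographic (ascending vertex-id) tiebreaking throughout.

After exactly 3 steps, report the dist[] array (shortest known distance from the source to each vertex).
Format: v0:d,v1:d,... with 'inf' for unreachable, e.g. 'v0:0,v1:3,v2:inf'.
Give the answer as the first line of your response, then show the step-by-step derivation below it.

v0:12,v1:inf,v2:inf,v3:0,v4:13,v5:inf

step 1: dist = v0:12,v1:inf,v2:inf,v3:0,v4:13,v5:inf
step 2: dist = v0:12,v1:inf,v2:inf,v3:0,v4:13,v5:inf
step 3: dist = v0:12,v1:inf,v2:inf,v3:0,v4:13,v5:inf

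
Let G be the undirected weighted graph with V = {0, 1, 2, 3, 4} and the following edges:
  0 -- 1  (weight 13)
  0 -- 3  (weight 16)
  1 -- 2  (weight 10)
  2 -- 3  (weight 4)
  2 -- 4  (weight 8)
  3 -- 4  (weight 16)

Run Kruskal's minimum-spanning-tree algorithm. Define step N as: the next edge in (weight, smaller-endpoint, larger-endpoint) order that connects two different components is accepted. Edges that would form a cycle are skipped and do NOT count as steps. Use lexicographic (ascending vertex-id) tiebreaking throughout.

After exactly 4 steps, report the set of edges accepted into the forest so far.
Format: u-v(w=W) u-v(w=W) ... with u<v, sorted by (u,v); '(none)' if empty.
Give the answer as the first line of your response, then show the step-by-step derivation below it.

0-1(w=13) 1-2(w=10) 2-3(w=4) 2-4(w=8)

step 1: add edge 2-3 (w=4); MST = {2-3(w=4)}
step 2: add edge 2-4 (w=8); MST = {2-3(w=4) 2-4(w=8)}
step 3: add edge 1-2 (w=10); MST = {1-2(w=10) 2-3(w=4) 2-4(w=8)}
step 4: add edge 0-1 (w=13); MST = {0-1(w=13) 1-2(w=10) 2-3(w=4) 2-4(w=8)}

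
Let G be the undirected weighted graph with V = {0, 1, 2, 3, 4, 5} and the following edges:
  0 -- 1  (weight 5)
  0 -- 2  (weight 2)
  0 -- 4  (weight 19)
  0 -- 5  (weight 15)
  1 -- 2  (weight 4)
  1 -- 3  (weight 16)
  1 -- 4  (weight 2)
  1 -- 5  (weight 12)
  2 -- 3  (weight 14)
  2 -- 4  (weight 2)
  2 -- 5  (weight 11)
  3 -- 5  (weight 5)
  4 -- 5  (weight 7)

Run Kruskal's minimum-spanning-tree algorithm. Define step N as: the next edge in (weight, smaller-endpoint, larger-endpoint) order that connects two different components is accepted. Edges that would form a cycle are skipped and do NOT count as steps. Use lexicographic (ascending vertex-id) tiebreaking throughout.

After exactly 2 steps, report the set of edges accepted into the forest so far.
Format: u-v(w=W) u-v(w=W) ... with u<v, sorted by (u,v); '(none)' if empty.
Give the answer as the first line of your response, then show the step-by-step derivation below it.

0-2(w=2) 1-4(w=2)

step 1: add edge 0-2 (w=2); MST = {0-2(w=2)}
step 2: add edge 1-4 (w=2); MST = {0-2(w=2) 1-4(w=2)}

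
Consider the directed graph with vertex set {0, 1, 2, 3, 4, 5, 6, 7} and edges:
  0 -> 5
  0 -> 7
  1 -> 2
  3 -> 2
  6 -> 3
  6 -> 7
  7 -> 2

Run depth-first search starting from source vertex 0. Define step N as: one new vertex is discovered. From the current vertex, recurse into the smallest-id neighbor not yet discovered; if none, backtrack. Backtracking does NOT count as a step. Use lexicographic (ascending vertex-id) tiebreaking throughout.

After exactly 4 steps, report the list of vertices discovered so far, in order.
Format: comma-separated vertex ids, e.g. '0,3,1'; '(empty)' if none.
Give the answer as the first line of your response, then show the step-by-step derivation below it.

0,5,7,2

step 1: discover 0; path=0; order=0
step 2: discover 5; path=0>5; order=0,5
step 3: discover 7; path=0>7; order=0,5,7
step 4: discover 2; path=0>7>2; order=0,5,7,2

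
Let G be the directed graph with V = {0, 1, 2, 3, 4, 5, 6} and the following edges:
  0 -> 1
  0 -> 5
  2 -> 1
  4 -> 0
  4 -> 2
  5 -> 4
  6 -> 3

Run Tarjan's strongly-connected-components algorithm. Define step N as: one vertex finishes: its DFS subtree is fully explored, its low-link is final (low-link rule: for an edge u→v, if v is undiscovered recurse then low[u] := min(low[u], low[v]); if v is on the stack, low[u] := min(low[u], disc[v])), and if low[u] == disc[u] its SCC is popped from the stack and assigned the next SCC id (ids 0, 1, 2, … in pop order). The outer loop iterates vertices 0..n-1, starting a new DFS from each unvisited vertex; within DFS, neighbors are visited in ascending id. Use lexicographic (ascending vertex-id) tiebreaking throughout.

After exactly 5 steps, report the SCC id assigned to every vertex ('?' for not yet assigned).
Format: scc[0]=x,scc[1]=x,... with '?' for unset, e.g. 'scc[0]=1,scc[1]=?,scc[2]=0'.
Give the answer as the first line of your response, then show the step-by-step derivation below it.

scc[0]=2,scc[1]=0,scc[2]=1,scc[3]=?,scc[4]=2,scc[5]=2,scc[6]=?

step 1: low=(low[0]=0,low[1]=1,low[2]=?,low[3]=?,low[4]=?,low[5]=?,low[6]=?); scc=(scc[0]=?,scc[1]=0,scc[2]=?,scc[3]=?,scc[4]=?,scc[5]=?,scc[6]=?)
step 2: low=(low[0]=0,low[1]=1,low[2]=4,low[3]=?,low[4]=0,low[5]=2,low[6]=?); scc=(scc[0]=?,scc[1]=0,scc[2]=1,scc[3]=?,scc[4]=?,scc[5]=?,scc[6]=?)
step 3: low=(low[0]=0,low[1]=1,low[2]=4,low[3]=?,low[4]=0,low[5]=2,low[6]=?); scc=(scc[0]=?,scc[1]=0,scc[2]=1,scc[3]=?,scc[4]=?,scc[5]=?,scc[6]=?)
step 4: low=(low[0]=0,low[1]=1,low[2]=4,low[3]=?,low[4]=0,low[5]=0,low[6]=?); scc=(scc[0]=?,scc[1]=0,scc[2]=1,scc[3]=?,scc[4]=?,scc[5]=?,scc[6]=?)
step 5: low=(low[0]=0,low[1]=1,low[2]=4,low[3]=?,low[4]=0,low[5]=0,low[6]=?); scc=(scc[0]=2,scc[1]=0,scc[2]=1,scc[3]=?,scc[4]=2,scc[5]=2,scc[6]=?)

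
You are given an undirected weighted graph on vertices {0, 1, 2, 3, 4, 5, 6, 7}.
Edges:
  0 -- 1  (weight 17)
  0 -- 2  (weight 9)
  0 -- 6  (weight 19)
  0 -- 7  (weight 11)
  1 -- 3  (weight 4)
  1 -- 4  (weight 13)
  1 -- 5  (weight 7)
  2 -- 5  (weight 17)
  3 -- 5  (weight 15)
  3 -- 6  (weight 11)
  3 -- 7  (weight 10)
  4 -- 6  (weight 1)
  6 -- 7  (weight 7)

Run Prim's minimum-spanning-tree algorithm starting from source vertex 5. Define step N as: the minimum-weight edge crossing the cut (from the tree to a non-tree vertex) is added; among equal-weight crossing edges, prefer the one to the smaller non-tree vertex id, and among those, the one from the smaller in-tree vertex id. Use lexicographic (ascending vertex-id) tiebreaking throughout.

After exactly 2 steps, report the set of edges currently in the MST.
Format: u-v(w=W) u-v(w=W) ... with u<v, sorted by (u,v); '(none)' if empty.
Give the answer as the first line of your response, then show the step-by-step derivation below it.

1-3(w=4) 1-5(w=7)

step 1: add edge 1-5 (w=7); MST = {1-5(w=7)}
step 2: add edge 1-3 (w=4); MST = {1-3(w=4) 1-5(w=7)}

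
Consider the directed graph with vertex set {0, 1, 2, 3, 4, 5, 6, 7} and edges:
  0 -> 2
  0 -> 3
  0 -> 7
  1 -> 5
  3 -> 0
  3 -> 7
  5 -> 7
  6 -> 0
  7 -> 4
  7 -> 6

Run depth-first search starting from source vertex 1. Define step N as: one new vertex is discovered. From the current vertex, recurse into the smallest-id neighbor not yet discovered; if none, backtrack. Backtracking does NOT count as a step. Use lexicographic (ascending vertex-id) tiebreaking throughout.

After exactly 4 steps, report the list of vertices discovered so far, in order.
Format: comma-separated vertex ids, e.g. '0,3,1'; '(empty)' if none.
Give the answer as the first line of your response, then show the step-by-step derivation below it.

1,5,7,4

step 1: discover 1; path=1; order=1
step 2: discover 5; path=1>5; order=1,5
step 3: discover 7; path=1>5>7; order=1,5,7
step 4: discover 4; path=1>5>7>4; order=1,5,7,4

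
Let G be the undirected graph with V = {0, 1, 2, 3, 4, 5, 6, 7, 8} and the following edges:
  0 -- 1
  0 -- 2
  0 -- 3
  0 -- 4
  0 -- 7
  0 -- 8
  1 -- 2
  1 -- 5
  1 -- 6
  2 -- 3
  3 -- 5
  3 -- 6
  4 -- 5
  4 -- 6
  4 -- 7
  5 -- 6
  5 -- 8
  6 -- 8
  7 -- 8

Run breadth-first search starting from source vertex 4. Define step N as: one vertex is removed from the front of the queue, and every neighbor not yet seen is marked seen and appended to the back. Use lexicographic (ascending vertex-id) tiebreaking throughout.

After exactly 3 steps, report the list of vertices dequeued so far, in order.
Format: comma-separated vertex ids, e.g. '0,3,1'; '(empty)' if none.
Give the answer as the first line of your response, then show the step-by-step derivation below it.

4,0,5

step 1: dequeue 4; queue=[0,5,6,7]; order=4
step 2: dequeue 0; queue=[5,6,7,1,2,3,8]; order=4,0
step 3: dequeue 5; queue=[6,7,1,2,3,8]; order=4,0,5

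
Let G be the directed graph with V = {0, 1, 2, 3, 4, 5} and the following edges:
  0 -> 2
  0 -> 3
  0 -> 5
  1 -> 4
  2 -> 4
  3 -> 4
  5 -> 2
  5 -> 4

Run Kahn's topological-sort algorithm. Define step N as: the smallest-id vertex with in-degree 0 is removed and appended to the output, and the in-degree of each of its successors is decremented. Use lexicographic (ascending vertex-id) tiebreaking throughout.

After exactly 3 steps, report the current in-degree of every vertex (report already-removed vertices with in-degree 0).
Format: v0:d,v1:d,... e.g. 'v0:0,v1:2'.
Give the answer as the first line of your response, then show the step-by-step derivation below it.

v0:0,v1:0,v2:1,v3:0,v4:2,v5:0

step 1: output 0; order=[0]; indeg=(0,0,1,0,4,0)
step 2: output 1; order=[0,1]; indeg=(0,0,1,0,3,0)
step 3: output 3; order=[0,1,3]; indeg=(0,0,1,0,2,0)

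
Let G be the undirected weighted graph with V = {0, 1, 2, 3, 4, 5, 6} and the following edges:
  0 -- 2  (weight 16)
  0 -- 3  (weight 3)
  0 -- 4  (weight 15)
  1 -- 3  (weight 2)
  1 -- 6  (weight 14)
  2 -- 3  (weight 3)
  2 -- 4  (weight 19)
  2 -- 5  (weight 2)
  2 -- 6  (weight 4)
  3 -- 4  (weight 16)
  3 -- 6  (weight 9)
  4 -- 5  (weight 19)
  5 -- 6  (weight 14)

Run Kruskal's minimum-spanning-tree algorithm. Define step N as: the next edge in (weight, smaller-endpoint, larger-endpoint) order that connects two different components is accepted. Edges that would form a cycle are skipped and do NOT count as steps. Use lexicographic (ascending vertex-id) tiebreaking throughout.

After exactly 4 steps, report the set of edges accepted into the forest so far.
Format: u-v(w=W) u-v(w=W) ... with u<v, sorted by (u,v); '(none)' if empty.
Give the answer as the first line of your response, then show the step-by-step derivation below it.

0-3(w=3) 1-3(w=2) 2-3(w=3) 2-5(w=2)

step 1: add edge 1-3 (w=2); MST = {1-3(w=2)}
step 2: add edge 2-5 (w=2); MST = {1-3(w=2) 2-5(w=2)}
step 3: add edge 0-3 (w=3); MST = {0-3(w=3) 1-3(w=2) 2-5(w=2)}
step 4: add edge 2-3 (w=3); MST = {0-3(w=3) 1-3(w=2) 2-3(w=3) 2-5(w=2)}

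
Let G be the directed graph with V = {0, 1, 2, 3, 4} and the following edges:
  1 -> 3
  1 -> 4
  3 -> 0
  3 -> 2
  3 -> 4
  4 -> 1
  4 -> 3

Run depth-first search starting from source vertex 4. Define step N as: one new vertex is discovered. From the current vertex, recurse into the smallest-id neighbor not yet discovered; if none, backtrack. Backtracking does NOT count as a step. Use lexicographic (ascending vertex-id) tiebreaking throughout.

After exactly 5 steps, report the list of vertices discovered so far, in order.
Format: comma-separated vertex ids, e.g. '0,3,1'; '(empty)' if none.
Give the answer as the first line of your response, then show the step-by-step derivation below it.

4,1,3,0,2

step 1: discover 4; path=4; order=4
step 2: discover 1; path=4>1; order=4,1
step 3: discover 3; path=4>1>3; order=4,1,3
step 4: discover 0; path=4>1>3>0; order=4,1,3,0
step 5: discover 2; path=4>1>3>2; order=4,1,3,0,2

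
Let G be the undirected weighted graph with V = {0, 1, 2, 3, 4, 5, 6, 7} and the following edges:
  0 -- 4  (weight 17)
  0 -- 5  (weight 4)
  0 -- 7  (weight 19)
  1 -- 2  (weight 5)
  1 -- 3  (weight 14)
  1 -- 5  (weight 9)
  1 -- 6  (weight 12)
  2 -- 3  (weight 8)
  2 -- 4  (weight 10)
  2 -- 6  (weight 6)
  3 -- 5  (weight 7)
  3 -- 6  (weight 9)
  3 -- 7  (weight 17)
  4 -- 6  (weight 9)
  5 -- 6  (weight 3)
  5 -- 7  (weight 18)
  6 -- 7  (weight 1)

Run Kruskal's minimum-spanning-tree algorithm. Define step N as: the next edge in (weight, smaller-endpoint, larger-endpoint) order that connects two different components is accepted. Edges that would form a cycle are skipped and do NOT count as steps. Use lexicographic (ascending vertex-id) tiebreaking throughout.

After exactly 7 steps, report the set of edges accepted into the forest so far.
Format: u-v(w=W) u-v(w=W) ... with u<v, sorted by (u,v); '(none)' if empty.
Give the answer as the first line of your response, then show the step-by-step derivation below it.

0-5(w=4) 1-2(w=5) 2-6(w=6) 3-5(w=7) 4-6(w=9) 5-6(w=3) 6-7(w=1)

step 1: add edge 6-7 (w=1); MST = {6-7(w=1)}
step 2: add edge 5-6 (w=3); MST = {5-6(w=3) 6-7(w=1)}
step 3: add edge 0-5 (w=4); MST = {0-5(w=4) 5-6(w=3) 6-7(w=1)}
step 4: add edge 1-2 (w=5); MST = {0-5(w=4) 1-2(w=5) 5-6(w=3) 6-7(w=1)}
step 5: add edge 2-6 (w=6); MST = {0-5(w=4) 1-2(w=5) 2-6(w=6) 5-6(w=3) 6-7(w=1)}
step 6: add edge 3-5 (w=7); MST = {0-5(w=4) 1-2(w=5) 2-6(w=6) 3-5(w=7) 5-6(w=3) 6-7(w=1)}
step 7: add edge 4-6 (w=9); MST = {0-5(w=4) 1-2(w=5) 2-6(w=6) 3-5(w=7) 4-6(w=9) 5-6(w=3) 6-7(w=1)}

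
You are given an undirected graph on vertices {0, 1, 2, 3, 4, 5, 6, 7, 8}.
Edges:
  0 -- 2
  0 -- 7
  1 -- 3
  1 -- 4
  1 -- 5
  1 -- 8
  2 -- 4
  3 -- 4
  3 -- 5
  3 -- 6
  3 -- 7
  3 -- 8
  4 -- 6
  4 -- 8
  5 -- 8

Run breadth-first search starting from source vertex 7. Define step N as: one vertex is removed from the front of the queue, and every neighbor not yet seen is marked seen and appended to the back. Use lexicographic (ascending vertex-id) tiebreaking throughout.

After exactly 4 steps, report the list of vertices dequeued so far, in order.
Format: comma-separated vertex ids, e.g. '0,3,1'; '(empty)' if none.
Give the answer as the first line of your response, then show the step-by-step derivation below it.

7,0,3,2

step 1: dequeue 7; queue=[0,3]; order=7
step 2: dequeue 0; queue=[3,2]; order=7,0
step 3: dequeue 3; queue=[2,1,4,5,6,8]; order=7,0,3
step 4: dequeue 2; queue=[1,4,5,6,8]; order=7,0,3,2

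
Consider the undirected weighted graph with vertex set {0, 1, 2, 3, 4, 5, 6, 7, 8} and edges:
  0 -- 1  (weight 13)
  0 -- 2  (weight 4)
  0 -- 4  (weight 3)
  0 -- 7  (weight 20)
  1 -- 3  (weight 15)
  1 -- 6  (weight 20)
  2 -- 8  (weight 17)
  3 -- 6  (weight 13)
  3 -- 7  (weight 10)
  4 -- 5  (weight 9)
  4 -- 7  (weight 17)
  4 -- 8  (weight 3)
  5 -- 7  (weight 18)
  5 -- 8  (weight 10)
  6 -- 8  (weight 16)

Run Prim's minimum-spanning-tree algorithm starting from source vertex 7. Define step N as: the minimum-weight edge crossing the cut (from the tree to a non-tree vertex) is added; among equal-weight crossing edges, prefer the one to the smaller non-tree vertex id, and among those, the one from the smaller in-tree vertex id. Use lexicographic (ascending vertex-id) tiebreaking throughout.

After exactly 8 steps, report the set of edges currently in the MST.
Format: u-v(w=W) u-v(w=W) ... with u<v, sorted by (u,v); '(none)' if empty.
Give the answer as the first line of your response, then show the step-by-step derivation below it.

0-1(w=13) 0-2(w=4) 0-4(w=3) 1-3(w=15) 3-6(w=13) 3-7(w=10) 4-5(w=9) 4-8(w=3)

step 1: add edge 3-7 (w=10); MST = {3-7(w=10)}
step 2: add edge 3-6 (w=13); MST = {3-6(w=13) 3-7(w=10)}
step 3: add edge 1-3 (w=15); MST = {1-3(w=15) 3-6(w=13) 3-7(w=10)}
step 4: add edge 0-1 (w=13); MST = {0-1(w=13) 1-3(w=15) 3-6(w=13) 3-7(w=10)}
step 5: add edge 0-4 (w=3); MST = {0-1(w=13) 0-4(w=3) 1-3(w=15) 3-6(w=13) 3-7(w=10)}
step 6: add edge 4-8 (w=3); MST = {0-1(w=13) 0-4(w=3) 1-3(w=15) 3-6(w=13) 3-7(w=10) 4-8(w=3)}
step 7: add edge 0-2 (w=4); MST = {0-1(w=13) 0-2(w=4) 0-4(w=3) 1-3(w=15) 3-6(w=13) 3-7(w=10) 4-8(w=3)}
step 8: add edge 4-5 (w=9); MST = {0-1(w=13) 0-2(w=4) 0-4(w=3) 1-3(w=15) 3-6(w=13) 3-7(w=10) 4-5(w=9) 4-8(w=3)}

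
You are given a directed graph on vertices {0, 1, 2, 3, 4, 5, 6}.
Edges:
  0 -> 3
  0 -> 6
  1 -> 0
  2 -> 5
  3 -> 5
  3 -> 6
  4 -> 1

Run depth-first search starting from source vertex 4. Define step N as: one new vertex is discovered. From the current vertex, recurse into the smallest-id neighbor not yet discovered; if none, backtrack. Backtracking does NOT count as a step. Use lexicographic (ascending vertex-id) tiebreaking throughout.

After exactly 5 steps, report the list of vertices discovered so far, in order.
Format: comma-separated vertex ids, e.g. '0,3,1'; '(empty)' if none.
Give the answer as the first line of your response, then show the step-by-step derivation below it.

4,1,0,3,5

step 1: discover 4; path=4; order=4
step 2: discover 1; path=4>1; order=4,1
step 3: discover 0; path=4>1>0; order=4,1,0
step 4: discover 3; path=4>1>0>3; order=4,1,0,3
step 5: discover 5; path=4>1>0>3>5; order=4,1,0,3,5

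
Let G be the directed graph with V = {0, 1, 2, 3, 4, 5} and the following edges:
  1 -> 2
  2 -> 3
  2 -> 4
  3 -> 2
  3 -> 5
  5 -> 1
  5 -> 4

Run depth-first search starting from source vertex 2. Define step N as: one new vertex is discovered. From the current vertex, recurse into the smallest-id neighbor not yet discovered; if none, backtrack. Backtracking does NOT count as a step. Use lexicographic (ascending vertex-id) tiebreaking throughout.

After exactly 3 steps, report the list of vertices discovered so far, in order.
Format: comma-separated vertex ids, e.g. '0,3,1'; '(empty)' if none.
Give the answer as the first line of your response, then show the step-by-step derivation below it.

2,3,5

step 1: discover 2; path=2; order=2
step 2: discover 3; path=2>3; order=2,3
step 3: discover 5; path=2>3>5; order=2,3,5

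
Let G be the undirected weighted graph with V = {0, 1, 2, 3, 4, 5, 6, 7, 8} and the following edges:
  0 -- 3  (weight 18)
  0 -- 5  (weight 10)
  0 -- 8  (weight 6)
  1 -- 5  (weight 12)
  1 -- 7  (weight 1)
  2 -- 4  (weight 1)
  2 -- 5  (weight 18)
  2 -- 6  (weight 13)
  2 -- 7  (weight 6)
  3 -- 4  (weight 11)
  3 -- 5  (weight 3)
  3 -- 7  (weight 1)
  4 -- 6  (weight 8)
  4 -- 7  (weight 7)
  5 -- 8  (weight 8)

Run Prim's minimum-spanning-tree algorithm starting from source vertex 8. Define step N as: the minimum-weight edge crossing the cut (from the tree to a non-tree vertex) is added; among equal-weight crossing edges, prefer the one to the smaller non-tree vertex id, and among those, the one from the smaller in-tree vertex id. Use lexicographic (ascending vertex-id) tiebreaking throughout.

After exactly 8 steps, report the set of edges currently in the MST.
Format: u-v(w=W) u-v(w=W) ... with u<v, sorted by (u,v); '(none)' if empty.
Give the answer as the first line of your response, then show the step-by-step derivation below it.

0-8(w=6) 1-7(w=1) 2-4(w=1) 2-7(w=6) 3-5(w=3) 3-7(w=1) 4-6(w=8) 5-8(w=8)

step 1: add edge 0-8 (w=6); MST = {0-8(w=6)}
step 2: add edge 5-8 (w=8); MST = {0-8(w=6) 5-8(w=8)}
step 3: add edge 3-5 (w=3); MST = {0-8(w=6) 3-5(w=3) 5-8(w=8)}
step 4: add edge 3-7 (w=1); MST = {0-8(w=6) 3-5(w=3) 3-7(w=1) 5-8(w=8)}
step 5: add edge 1-7 (w=1); MST = {0-8(w=6) 1-7(w=1) 3-5(w=3) 3-7(w=1) 5-8(w=8)}
step 6: add edge 2-7 (w=6); MST = {0-8(w=6) 1-7(w=1) 2-7(w=6) 3-5(w=3) 3-7(w=1) 5-8(w=8)}
step 7: add edge 2-4 (w=1); MST = {0-8(w=6) 1-7(w=1) 2-4(w=1) 2-7(w=6) 3-5(w=3) 3-7(w=1) 5-8(w=8)}
step 8: add edge 4-6 (w=8); MST = {0-8(w=6) 1-7(w=1) 2-4(w=1) 2-7(w=6) 3-5(w=3) 3-7(w=1) 4-6(w=8) 5-8(w=8)}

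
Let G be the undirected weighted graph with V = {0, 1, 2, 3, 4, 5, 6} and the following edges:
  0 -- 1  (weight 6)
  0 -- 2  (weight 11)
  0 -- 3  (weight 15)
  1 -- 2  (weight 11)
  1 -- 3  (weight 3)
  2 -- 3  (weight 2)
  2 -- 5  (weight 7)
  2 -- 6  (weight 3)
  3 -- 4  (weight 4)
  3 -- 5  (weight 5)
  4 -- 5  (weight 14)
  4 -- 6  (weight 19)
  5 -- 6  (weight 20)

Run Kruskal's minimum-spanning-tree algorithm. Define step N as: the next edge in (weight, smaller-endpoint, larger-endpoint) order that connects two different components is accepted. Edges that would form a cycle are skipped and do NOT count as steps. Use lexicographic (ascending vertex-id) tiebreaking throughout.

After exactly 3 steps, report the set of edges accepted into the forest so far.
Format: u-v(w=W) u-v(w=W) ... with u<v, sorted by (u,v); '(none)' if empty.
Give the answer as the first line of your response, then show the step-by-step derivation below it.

1-3(w=3) 2-3(w=2) 2-6(w=3)

step 1: add edge 2-3 (w=2); MST = {2-3(w=2)}
step 2: add edge 1-3 (w=3); MST = {1-3(w=3) 2-3(w=2)}
step 3: add edge 2-6 (w=3); MST = {1-3(w=3) 2-3(w=2) 2-6(w=3)}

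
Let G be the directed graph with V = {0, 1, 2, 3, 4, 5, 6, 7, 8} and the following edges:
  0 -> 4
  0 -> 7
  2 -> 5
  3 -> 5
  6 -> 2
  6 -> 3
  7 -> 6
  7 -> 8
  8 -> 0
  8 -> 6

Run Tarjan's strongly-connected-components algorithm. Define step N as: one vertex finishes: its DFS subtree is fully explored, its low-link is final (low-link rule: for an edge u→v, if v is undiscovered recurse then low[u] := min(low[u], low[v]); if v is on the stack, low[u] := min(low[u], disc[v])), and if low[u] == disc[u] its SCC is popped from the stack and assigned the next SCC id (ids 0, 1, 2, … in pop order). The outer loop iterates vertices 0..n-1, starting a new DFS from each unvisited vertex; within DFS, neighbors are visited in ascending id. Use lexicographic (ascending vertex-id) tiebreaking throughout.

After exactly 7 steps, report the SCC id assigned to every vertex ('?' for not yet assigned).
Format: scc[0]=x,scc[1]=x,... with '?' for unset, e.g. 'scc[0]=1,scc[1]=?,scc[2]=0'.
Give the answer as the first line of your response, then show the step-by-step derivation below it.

scc[0]=?,scc[1]=?,scc[2]=2,scc[3]=3,scc[4]=0,scc[5]=1,scc[6]=4,scc[7]=?,scc[8]=?

step 1: low=(low[0]=0,low[1]=?,low[2]=?,low[3]=?,low[4]=1,low[5]=?,low[6]=?,low[7]=?,low[8]=?); scc=(scc[0]=?,scc[1]=?,scc[2]=?,scc[3]=?,scc[4]=0,scc[5]=?,scc[6]=?,scc[7]=?,scc[8]=?)
step 2: low=(low[0]=0,low[1]=?,low[2]=4,low[3]=?,low[4]=1,low[5]=5,low[6]=3,low[7]=2,low[8]=?); scc=(scc[0]=?,scc[1]=?,scc[2]=?,scc[3]=?,scc[4]=0,scc[5]=1,scc[6]=?,scc[7]=?,scc[8]=?)
step 3: low=(low[0]=0,low[1]=?,low[2]=4,low[3]=?,low[4]=1,low[5]=5,low[6]=3,low[7]=2,low[8]=?); scc=(scc[0]=?,scc[1]=?,scc[2]=2,scc[3]=?,scc[4]=0,scc[5]=1,scc[6]=?,scc[7]=?,scc[8]=?)
step 4: low=(low[0]=0,low[1]=?,low[2]=4,low[3]=6,low[4]=1,low[5]=5,low[6]=3,low[7]=2,low[8]=?); scc=(scc[0]=?,scc[1]=?,scc[2]=2,scc[3]=3,scc[4]=0,scc[5]=1,scc[6]=?,scc[7]=?,scc[8]=?)
step 5: low=(low[0]=0,low[1]=?,low[2]=4,low[3]=6,low[4]=1,low[5]=5,low[6]=3,low[7]=2,low[8]=?); scc=(scc[0]=?,scc[1]=?,scc[2]=2,scc[3]=3,scc[4]=0,scc[5]=1,scc[6]=4,scc[7]=?,scc[8]=?)
step 6: low=(low[0]=0,low[1]=?,low[2]=4,low[3]=6,low[4]=1,low[5]=5,low[6]=3,low[7]=2,low[8]=0); scc=(scc[0]=?,scc[1]=?,scc[2]=2,scc[3]=3,scc[4]=0,scc[5]=1,scc[6]=4,scc[7]=?,scc[8]=?)
step 7: low=(low[0]=0,low[1]=?,low[2]=4,low[3]=6,low[4]=1,low[5]=5,low[6]=3,low[7]=0,low[8]=0); scc=(scc[0]=?,scc[1]=?,scc[2]=2,scc[3]=3,scc[4]=0,scc[5]=1,scc[6]=4,scc[7]=?,scc[8]=?)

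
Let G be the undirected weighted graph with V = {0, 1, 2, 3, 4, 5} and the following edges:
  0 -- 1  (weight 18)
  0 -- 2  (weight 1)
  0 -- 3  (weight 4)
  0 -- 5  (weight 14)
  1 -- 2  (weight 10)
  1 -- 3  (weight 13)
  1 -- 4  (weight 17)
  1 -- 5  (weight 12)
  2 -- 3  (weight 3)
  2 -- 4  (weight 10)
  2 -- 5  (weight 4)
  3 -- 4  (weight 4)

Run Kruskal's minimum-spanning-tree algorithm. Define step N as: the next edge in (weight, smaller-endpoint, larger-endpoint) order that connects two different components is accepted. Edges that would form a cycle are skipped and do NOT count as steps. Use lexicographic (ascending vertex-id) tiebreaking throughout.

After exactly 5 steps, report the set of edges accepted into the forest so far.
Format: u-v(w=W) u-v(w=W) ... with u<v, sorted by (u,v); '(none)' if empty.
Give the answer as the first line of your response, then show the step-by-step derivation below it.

0-2(w=1) 1-2(w=10) 2-3(w=3) 2-5(w=4) 3-4(w=4)

step 1: add edge 0-2 (w=1); MST = {0-2(w=1)}
step 2: add edge 2-3 (w=3); MST = {0-2(w=1) 2-3(w=3)}
step 3: add edge 2-5 (w=4); MST = {0-2(w=1) 2-3(w=3) 2-5(w=4)}
step 4: add edge 3-4 (w=4); MST = {0-2(w=1) 2-3(w=3) 2-5(w=4) 3-4(w=4)}
step 5: add edge 1-2 (w=10); MST = {0-2(w=1) 1-2(w=10) 2-3(w=3) 2-5(w=4) 3-4(w=4)}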